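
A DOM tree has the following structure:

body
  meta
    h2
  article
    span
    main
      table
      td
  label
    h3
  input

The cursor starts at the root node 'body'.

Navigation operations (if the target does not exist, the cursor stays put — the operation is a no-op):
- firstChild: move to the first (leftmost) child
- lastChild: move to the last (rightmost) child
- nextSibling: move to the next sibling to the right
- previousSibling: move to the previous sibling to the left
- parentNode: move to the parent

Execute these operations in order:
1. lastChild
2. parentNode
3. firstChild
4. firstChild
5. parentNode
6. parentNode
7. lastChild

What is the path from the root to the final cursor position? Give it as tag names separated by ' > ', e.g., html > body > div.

Answer: body > input

Derivation:
After 1 (lastChild): input
After 2 (parentNode): body
After 3 (firstChild): meta
After 4 (firstChild): h2
After 5 (parentNode): meta
After 6 (parentNode): body
After 7 (lastChild): input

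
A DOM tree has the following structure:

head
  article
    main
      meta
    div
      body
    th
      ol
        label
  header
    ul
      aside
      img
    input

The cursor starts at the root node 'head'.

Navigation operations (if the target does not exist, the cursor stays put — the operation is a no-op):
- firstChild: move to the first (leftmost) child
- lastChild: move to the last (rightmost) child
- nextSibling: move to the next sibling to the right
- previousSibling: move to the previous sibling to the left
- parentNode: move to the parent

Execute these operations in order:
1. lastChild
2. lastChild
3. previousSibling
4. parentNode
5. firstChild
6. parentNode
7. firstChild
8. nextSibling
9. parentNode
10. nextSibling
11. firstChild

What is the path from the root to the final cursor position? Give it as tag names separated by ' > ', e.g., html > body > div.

Answer: head > header > ul

Derivation:
After 1 (lastChild): header
After 2 (lastChild): input
After 3 (previousSibling): ul
After 4 (parentNode): header
After 5 (firstChild): ul
After 6 (parentNode): header
After 7 (firstChild): ul
After 8 (nextSibling): input
After 9 (parentNode): header
After 10 (nextSibling): header (no-op, stayed)
After 11 (firstChild): ul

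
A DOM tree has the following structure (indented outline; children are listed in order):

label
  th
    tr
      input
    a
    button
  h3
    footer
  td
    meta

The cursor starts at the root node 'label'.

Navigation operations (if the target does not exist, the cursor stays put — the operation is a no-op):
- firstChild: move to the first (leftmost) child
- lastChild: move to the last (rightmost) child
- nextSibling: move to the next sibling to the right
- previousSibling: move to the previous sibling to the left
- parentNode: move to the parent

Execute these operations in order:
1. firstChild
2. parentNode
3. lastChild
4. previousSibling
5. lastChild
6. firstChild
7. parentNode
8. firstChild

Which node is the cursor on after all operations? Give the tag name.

Answer: footer

Derivation:
After 1 (firstChild): th
After 2 (parentNode): label
After 3 (lastChild): td
After 4 (previousSibling): h3
After 5 (lastChild): footer
After 6 (firstChild): footer (no-op, stayed)
After 7 (parentNode): h3
After 8 (firstChild): footer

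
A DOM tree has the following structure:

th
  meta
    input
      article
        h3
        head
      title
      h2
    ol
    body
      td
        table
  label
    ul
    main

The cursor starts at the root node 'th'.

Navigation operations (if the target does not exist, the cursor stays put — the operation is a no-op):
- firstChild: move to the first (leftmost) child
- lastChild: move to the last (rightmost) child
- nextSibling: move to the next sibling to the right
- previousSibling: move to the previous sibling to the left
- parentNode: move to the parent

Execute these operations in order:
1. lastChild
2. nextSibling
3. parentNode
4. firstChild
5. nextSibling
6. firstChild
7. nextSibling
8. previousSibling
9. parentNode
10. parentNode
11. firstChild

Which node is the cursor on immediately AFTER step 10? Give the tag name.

Answer: th

Derivation:
After 1 (lastChild): label
After 2 (nextSibling): label (no-op, stayed)
After 3 (parentNode): th
After 4 (firstChild): meta
After 5 (nextSibling): label
After 6 (firstChild): ul
After 7 (nextSibling): main
After 8 (previousSibling): ul
After 9 (parentNode): label
After 10 (parentNode): th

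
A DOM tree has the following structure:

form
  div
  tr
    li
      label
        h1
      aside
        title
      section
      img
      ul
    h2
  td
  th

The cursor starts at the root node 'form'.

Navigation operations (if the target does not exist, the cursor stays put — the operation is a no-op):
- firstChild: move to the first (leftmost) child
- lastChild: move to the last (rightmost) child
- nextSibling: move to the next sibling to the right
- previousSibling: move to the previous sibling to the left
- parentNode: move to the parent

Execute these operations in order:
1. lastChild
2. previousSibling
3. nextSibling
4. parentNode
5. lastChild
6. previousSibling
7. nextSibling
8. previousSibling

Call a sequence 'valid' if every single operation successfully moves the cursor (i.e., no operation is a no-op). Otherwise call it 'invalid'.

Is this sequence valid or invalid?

Answer: valid

Derivation:
After 1 (lastChild): th
After 2 (previousSibling): td
After 3 (nextSibling): th
After 4 (parentNode): form
After 5 (lastChild): th
After 6 (previousSibling): td
After 7 (nextSibling): th
After 8 (previousSibling): td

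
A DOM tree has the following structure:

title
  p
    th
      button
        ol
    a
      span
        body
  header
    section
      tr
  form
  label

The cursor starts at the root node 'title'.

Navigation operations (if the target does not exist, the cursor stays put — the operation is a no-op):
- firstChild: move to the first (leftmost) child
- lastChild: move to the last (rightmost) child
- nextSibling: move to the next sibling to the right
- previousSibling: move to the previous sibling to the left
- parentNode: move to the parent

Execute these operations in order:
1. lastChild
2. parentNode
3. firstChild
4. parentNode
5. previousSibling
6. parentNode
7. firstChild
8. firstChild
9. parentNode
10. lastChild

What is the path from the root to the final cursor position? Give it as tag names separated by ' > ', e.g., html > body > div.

After 1 (lastChild): label
After 2 (parentNode): title
After 3 (firstChild): p
After 4 (parentNode): title
After 5 (previousSibling): title (no-op, stayed)
After 6 (parentNode): title (no-op, stayed)
After 7 (firstChild): p
After 8 (firstChild): th
After 9 (parentNode): p
After 10 (lastChild): a

Answer: title > p > a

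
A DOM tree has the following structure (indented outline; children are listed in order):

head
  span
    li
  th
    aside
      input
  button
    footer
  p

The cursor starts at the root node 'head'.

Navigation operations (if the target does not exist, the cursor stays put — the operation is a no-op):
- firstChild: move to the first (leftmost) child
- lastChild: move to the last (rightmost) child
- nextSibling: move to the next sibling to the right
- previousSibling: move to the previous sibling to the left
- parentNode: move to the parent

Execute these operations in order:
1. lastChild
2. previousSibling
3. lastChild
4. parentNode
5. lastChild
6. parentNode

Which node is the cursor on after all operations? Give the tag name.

After 1 (lastChild): p
After 2 (previousSibling): button
After 3 (lastChild): footer
After 4 (parentNode): button
After 5 (lastChild): footer
After 6 (parentNode): button

Answer: button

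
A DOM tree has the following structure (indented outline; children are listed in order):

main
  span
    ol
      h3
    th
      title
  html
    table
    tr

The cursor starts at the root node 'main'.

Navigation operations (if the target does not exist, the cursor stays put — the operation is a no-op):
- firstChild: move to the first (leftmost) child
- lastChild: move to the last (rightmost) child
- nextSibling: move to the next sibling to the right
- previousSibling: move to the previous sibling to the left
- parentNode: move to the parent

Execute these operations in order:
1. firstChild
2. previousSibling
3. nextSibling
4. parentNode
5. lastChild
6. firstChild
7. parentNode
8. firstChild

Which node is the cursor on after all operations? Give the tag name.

Answer: table

Derivation:
After 1 (firstChild): span
After 2 (previousSibling): span (no-op, stayed)
After 3 (nextSibling): html
After 4 (parentNode): main
After 5 (lastChild): html
After 6 (firstChild): table
After 7 (parentNode): html
After 8 (firstChild): table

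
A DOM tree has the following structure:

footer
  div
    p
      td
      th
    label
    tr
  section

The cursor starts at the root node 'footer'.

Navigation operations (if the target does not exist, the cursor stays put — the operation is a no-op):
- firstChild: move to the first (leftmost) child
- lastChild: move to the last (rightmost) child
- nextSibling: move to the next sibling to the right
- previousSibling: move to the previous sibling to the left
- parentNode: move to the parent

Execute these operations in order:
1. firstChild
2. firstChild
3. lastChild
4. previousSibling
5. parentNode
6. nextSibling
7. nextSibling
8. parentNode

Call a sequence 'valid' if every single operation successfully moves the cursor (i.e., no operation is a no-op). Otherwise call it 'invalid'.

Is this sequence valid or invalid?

Answer: valid

Derivation:
After 1 (firstChild): div
After 2 (firstChild): p
After 3 (lastChild): th
After 4 (previousSibling): td
After 5 (parentNode): p
After 6 (nextSibling): label
After 7 (nextSibling): tr
After 8 (parentNode): div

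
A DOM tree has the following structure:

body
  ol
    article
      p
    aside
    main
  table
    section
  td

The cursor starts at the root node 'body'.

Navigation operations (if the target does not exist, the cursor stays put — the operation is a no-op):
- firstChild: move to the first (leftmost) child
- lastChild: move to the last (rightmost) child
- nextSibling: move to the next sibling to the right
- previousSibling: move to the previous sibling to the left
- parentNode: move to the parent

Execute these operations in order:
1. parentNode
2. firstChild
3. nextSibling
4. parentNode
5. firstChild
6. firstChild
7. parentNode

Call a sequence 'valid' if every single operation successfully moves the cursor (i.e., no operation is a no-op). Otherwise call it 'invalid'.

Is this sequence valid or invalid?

After 1 (parentNode): body (no-op, stayed)
After 2 (firstChild): ol
After 3 (nextSibling): table
After 4 (parentNode): body
After 5 (firstChild): ol
After 6 (firstChild): article
After 7 (parentNode): ol

Answer: invalid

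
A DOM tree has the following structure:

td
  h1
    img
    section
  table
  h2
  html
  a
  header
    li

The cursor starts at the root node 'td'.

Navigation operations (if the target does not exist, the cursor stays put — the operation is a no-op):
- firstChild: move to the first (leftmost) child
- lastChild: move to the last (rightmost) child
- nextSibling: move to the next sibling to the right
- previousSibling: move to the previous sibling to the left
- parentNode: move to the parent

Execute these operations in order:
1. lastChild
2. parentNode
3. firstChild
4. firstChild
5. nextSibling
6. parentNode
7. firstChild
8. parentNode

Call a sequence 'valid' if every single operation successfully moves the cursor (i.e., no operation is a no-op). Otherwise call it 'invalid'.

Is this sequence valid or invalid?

Answer: valid

Derivation:
After 1 (lastChild): header
After 2 (parentNode): td
After 3 (firstChild): h1
After 4 (firstChild): img
After 5 (nextSibling): section
After 6 (parentNode): h1
After 7 (firstChild): img
After 8 (parentNode): h1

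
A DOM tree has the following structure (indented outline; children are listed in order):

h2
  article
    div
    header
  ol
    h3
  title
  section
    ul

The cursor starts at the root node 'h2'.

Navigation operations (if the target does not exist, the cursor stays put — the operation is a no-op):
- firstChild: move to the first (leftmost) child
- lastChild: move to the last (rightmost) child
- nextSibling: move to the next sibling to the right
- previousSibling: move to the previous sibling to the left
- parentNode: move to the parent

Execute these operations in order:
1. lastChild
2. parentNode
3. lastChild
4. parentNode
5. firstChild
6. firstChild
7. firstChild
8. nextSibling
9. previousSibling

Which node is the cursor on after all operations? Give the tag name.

After 1 (lastChild): section
After 2 (parentNode): h2
After 3 (lastChild): section
After 4 (parentNode): h2
After 5 (firstChild): article
After 6 (firstChild): div
After 7 (firstChild): div (no-op, stayed)
After 8 (nextSibling): header
After 9 (previousSibling): div

Answer: div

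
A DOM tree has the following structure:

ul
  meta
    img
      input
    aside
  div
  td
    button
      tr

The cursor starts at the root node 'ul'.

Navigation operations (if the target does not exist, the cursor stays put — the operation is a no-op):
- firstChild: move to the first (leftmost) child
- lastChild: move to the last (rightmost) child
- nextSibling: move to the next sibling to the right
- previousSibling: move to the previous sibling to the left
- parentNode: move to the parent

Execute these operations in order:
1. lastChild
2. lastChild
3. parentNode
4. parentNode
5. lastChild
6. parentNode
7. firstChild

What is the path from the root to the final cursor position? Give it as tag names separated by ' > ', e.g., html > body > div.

Answer: ul > meta

Derivation:
After 1 (lastChild): td
After 2 (lastChild): button
After 3 (parentNode): td
After 4 (parentNode): ul
After 5 (lastChild): td
After 6 (parentNode): ul
After 7 (firstChild): meta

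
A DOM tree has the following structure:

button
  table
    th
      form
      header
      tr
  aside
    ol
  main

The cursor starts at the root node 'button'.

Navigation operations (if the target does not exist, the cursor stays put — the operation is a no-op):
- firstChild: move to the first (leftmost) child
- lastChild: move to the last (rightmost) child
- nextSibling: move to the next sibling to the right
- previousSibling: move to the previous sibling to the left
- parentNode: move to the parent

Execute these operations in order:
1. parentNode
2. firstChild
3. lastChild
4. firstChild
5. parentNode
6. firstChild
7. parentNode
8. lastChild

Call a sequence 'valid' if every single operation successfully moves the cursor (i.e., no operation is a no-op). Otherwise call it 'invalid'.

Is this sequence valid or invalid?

After 1 (parentNode): button (no-op, stayed)
After 2 (firstChild): table
After 3 (lastChild): th
After 4 (firstChild): form
After 5 (parentNode): th
After 6 (firstChild): form
After 7 (parentNode): th
After 8 (lastChild): tr

Answer: invalid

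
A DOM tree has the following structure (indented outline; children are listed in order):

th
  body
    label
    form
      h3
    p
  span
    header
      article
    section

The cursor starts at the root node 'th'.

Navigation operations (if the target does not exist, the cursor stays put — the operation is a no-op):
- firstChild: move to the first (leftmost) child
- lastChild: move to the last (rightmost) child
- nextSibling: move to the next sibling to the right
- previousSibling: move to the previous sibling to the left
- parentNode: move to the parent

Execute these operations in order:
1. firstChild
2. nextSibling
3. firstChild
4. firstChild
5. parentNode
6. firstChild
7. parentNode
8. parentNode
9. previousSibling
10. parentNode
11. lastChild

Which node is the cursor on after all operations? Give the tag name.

After 1 (firstChild): body
After 2 (nextSibling): span
After 3 (firstChild): header
After 4 (firstChild): article
After 5 (parentNode): header
After 6 (firstChild): article
After 7 (parentNode): header
After 8 (parentNode): span
After 9 (previousSibling): body
After 10 (parentNode): th
After 11 (lastChild): span

Answer: span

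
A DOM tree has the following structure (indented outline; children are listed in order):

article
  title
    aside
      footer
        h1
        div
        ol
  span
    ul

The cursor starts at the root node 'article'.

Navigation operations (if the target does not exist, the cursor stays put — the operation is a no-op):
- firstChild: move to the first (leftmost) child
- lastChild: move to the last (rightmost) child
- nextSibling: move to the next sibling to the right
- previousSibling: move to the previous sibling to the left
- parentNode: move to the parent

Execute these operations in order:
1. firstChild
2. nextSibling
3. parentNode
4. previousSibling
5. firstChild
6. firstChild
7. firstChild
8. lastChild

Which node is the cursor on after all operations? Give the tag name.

Answer: ol

Derivation:
After 1 (firstChild): title
After 2 (nextSibling): span
After 3 (parentNode): article
After 4 (previousSibling): article (no-op, stayed)
After 5 (firstChild): title
After 6 (firstChild): aside
After 7 (firstChild): footer
After 8 (lastChild): ol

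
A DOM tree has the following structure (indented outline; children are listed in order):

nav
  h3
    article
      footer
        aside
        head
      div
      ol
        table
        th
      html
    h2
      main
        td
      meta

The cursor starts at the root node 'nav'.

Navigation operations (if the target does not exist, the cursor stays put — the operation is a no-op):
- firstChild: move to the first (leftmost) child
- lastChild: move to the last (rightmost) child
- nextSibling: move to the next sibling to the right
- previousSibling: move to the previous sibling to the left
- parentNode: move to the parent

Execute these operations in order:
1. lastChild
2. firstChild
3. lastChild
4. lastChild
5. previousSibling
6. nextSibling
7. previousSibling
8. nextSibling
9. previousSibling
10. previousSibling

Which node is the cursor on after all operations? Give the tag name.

Answer: div

Derivation:
After 1 (lastChild): h3
After 2 (firstChild): article
After 3 (lastChild): html
After 4 (lastChild): html (no-op, stayed)
After 5 (previousSibling): ol
After 6 (nextSibling): html
After 7 (previousSibling): ol
After 8 (nextSibling): html
After 9 (previousSibling): ol
After 10 (previousSibling): div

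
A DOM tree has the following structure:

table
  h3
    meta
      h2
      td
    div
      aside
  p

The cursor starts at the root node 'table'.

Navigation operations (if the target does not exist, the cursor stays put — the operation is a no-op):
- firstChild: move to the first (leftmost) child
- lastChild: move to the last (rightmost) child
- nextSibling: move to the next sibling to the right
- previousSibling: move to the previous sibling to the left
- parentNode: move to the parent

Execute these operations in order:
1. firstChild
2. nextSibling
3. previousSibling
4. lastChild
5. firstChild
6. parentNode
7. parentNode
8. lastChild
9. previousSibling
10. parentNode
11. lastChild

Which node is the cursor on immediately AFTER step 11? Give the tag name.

Answer: div

Derivation:
After 1 (firstChild): h3
After 2 (nextSibling): p
After 3 (previousSibling): h3
After 4 (lastChild): div
After 5 (firstChild): aside
After 6 (parentNode): div
After 7 (parentNode): h3
After 8 (lastChild): div
After 9 (previousSibling): meta
After 10 (parentNode): h3
After 11 (lastChild): div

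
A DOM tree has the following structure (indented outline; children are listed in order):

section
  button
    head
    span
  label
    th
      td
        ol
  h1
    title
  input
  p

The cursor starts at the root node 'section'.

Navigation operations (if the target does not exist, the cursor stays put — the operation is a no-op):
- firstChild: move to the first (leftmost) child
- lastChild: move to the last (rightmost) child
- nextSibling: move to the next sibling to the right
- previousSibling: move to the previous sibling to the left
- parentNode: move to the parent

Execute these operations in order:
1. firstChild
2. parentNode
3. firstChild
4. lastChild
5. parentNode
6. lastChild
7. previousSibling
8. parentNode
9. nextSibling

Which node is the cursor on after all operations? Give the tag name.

After 1 (firstChild): button
After 2 (parentNode): section
After 3 (firstChild): button
After 4 (lastChild): span
After 5 (parentNode): button
After 6 (lastChild): span
After 7 (previousSibling): head
After 8 (parentNode): button
After 9 (nextSibling): label

Answer: label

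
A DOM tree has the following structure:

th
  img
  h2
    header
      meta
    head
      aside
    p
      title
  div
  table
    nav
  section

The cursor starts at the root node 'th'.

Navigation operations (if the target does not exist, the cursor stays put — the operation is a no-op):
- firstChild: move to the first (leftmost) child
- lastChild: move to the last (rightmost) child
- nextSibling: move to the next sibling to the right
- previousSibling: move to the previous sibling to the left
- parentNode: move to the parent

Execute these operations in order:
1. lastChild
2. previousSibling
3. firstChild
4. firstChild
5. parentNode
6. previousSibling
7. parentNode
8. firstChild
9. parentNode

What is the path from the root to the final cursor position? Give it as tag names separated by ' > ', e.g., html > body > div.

After 1 (lastChild): section
After 2 (previousSibling): table
After 3 (firstChild): nav
After 4 (firstChild): nav (no-op, stayed)
After 5 (parentNode): table
After 6 (previousSibling): div
After 7 (parentNode): th
After 8 (firstChild): img
After 9 (parentNode): th

Answer: th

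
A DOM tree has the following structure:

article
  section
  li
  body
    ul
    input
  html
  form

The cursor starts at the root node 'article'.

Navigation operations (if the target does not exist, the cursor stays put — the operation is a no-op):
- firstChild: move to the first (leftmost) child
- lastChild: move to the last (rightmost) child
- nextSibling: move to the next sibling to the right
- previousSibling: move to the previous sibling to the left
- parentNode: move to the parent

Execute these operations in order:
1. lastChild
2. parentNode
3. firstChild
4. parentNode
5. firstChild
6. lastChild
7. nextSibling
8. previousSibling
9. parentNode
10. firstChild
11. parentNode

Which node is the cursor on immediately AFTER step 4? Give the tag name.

After 1 (lastChild): form
After 2 (parentNode): article
After 3 (firstChild): section
After 4 (parentNode): article

Answer: article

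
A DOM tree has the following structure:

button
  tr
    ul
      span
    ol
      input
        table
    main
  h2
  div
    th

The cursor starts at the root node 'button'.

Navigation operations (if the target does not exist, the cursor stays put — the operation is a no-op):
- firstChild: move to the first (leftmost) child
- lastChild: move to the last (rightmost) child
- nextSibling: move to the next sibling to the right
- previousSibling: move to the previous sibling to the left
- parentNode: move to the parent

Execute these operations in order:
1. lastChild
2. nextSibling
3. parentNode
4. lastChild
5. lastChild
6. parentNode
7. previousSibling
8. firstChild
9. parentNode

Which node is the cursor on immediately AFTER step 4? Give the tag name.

After 1 (lastChild): div
After 2 (nextSibling): div (no-op, stayed)
After 3 (parentNode): button
After 4 (lastChild): div

Answer: div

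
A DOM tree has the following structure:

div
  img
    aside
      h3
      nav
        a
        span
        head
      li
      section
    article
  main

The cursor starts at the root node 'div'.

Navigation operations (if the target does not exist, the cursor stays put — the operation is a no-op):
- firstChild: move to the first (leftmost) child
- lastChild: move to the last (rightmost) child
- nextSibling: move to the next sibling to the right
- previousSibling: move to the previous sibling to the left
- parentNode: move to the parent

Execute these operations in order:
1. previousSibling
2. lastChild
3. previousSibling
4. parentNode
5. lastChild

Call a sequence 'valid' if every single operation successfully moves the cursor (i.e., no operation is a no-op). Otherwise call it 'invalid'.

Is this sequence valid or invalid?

Answer: invalid

Derivation:
After 1 (previousSibling): div (no-op, stayed)
After 2 (lastChild): main
After 3 (previousSibling): img
After 4 (parentNode): div
After 5 (lastChild): main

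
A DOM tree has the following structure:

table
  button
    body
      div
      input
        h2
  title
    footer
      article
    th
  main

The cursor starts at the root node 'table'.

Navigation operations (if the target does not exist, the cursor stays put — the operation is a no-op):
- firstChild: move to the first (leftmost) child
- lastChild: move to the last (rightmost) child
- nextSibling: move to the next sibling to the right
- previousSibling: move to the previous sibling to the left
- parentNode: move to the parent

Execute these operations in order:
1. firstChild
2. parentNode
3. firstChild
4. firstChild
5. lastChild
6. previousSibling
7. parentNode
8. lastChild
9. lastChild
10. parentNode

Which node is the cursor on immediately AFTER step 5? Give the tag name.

Answer: input

Derivation:
After 1 (firstChild): button
After 2 (parentNode): table
After 3 (firstChild): button
After 4 (firstChild): body
After 5 (lastChild): input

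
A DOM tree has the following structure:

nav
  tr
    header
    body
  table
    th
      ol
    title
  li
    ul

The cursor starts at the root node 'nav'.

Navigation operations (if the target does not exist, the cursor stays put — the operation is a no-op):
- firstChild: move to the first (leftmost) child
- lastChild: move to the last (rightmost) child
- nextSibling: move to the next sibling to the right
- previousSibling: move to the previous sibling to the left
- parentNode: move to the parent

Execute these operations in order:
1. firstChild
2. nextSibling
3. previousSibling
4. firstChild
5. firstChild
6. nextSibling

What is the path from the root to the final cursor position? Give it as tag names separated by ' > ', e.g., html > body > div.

After 1 (firstChild): tr
After 2 (nextSibling): table
After 3 (previousSibling): tr
After 4 (firstChild): header
After 5 (firstChild): header (no-op, stayed)
After 6 (nextSibling): body

Answer: nav > tr > body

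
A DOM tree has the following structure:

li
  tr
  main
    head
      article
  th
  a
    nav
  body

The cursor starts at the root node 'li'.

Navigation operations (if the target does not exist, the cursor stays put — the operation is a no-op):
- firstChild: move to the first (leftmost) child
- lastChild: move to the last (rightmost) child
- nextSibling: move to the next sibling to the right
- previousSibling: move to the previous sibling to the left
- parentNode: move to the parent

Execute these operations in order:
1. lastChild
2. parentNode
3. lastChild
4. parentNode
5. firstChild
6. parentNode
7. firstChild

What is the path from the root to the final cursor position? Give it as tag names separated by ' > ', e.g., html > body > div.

Answer: li > tr

Derivation:
After 1 (lastChild): body
After 2 (parentNode): li
After 3 (lastChild): body
After 4 (parentNode): li
After 5 (firstChild): tr
After 6 (parentNode): li
After 7 (firstChild): tr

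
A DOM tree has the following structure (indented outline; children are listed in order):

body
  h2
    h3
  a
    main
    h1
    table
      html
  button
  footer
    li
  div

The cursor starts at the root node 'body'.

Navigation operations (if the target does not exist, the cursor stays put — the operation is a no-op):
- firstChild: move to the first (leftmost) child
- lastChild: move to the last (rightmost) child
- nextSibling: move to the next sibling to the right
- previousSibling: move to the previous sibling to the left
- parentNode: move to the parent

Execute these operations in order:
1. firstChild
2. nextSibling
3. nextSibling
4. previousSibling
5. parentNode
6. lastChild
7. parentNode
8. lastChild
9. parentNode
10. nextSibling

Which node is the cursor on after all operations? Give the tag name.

After 1 (firstChild): h2
After 2 (nextSibling): a
After 3 (nextSibling): button
After 4 (previousSibling): a
After 5 (parentNode): body
After 6 (lastChild): div
After 7 (parentNode): body
After 8 (lastChild): div
After 9 (parentNode): body
After 10 (nextSibling): body (no-op, stayed)

Answer: body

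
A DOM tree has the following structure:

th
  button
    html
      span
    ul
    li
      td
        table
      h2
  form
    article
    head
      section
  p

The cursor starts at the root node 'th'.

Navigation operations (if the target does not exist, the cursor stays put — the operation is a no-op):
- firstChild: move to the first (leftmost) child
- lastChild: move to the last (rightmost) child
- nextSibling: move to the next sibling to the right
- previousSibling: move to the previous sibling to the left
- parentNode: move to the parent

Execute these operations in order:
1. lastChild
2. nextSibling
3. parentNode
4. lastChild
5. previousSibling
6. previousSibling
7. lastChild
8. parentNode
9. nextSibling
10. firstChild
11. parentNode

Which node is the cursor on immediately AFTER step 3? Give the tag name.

Answer: th

Derivation:
After 1 (lastChild): p
After 2 (nextSibling): p (no-op, stayed)
After 3 (parentNode): th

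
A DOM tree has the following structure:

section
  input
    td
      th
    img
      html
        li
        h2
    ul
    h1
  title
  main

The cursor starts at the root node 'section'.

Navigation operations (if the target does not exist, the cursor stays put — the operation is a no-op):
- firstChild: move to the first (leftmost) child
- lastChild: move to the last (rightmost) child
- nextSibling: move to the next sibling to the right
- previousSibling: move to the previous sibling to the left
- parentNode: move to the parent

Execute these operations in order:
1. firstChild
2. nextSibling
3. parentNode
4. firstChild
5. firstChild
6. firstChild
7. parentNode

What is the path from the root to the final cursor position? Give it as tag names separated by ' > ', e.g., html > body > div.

Answer: section > input > td

Derivation:
After 1 (firstChild): input
After 2 (nextSibling): title
After 3 (parentNode): section
After 4 (firstChild): input
After 5 (firstChild): td
After 6 (firstChild): th
After 7 (parentNode): td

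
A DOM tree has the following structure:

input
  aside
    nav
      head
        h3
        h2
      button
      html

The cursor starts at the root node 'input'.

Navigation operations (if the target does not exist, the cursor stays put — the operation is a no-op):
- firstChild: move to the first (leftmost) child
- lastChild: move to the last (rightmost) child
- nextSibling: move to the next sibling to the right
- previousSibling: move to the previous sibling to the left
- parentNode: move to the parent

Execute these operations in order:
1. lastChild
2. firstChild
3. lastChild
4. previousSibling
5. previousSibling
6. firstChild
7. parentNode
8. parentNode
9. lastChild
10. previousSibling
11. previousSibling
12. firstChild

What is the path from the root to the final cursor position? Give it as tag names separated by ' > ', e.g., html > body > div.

After 1 (lastChild): aside
After 2 (firstChild): nav
After 3 (lastChild): html
After 4 (previousSibling): button
After 5 (previousSibling): head
After 6 (firstChild): h3
After 7 (parentNode): head
After 8 (parentNode): nav
After 9 (lastChild): html
After 10 (previousSibling): button
After 11 (previousSibling): head
After 12 (firstChild): h3

Answer: input > aside > nav > head > h3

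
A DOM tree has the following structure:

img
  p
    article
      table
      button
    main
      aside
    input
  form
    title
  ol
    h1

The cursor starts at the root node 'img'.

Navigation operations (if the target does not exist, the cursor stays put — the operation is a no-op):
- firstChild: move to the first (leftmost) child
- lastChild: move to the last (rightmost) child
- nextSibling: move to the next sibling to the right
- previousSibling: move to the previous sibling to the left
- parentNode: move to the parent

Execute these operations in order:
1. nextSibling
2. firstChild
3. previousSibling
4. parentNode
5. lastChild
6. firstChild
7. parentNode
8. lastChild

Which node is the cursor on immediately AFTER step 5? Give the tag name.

After 1 (nextSibling): img (no-op, stayed)
After 2 (firstChild): p
After 3 (previousSibling): p (no-op, stayed)
After 4 (parentNode): img
After 5 (lastChild): ol

Answer: ol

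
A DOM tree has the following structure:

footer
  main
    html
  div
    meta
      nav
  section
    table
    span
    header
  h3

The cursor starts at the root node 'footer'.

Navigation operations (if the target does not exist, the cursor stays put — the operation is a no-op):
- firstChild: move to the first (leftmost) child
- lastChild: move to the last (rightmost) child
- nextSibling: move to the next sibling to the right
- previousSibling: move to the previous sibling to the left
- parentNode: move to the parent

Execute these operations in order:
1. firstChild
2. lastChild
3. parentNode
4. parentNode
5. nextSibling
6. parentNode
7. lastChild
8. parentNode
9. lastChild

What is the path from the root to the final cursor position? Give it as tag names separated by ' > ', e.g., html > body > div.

Answer: footer > h3

Derivation:
After 1 (firstChild): main
After 2 (lastChild): html
After 3 (parentNode): main
After 4 (parentNode): footer
After 5 (nextSibling): footer (no-op, stayed)
After 6 (parentNode): footer (no-op, stayed)
After 7 (lastChild): h3
After 8 (parentNode): footer
After 9 (lastChild): h3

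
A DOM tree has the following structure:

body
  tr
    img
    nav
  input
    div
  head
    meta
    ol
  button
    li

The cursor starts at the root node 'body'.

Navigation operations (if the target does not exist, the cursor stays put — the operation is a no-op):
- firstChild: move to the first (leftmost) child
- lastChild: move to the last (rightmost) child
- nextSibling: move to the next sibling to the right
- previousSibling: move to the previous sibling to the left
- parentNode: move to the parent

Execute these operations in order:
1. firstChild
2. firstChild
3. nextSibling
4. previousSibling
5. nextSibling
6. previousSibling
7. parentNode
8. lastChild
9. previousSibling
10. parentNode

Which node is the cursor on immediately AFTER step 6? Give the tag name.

After 1 (firstChild): tr
After 2 (firstChild): img
After 3 (nextSibling): nav
After 4 (previousSibling): img
After 5 (nextSibling): nav
After 6 (previousSibling): img

Answer: img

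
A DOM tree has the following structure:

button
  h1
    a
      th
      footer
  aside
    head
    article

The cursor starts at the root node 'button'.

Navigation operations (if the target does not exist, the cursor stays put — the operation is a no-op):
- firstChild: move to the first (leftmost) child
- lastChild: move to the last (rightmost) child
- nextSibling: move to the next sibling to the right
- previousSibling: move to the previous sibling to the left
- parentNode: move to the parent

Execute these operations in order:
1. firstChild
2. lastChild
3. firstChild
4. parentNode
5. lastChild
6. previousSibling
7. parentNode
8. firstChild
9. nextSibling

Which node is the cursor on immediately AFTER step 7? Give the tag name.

After 1 (firstChild): h1
After 2 (lastChild): a
After 3 (firstChild): th
After 4 (parentNode): a
After 5 (lastChild): footer
After 6 (previousSibling): th
After 7 (parentNode): a

Answer: a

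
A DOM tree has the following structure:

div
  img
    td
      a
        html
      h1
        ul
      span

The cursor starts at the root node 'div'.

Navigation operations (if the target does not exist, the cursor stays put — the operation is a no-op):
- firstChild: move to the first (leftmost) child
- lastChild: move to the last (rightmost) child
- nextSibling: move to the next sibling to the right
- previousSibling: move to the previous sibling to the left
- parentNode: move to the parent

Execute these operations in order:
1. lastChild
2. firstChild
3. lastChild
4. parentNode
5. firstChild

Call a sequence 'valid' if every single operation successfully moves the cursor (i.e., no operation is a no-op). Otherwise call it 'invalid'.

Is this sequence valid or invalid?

Answer: valid

Derivation:
After 1 (lastChild): img
After 2 (firstChild): td
After 3 (lastChild): span
After 4 (parentNode): td
After 5 (firstChild): a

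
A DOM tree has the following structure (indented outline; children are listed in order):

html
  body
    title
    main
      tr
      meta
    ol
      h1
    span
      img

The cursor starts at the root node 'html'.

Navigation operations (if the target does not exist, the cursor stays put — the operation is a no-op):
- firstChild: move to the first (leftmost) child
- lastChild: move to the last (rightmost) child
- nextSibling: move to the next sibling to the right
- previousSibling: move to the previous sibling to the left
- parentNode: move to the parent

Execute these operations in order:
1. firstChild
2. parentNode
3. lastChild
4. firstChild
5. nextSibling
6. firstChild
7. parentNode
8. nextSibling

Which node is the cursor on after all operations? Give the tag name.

Answer: ol

Derivation:
After 1 (firstChild): body
After 2 (parentNode): html
After 3 (lastChild): body
After 4 (firstChild): title
After 5 (nextSibling): main
After 6 (firstChild): tr
After 7 (parentNode): main
After 8 (nextSibling): ol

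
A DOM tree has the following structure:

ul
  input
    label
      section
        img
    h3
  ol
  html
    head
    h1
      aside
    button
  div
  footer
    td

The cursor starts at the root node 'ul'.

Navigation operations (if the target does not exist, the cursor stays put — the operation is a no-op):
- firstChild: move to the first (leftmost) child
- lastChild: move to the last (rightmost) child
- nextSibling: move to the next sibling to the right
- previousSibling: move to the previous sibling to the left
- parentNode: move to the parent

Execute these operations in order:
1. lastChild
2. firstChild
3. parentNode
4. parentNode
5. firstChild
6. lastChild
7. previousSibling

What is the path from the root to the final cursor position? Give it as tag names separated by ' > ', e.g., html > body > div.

Answer: ul > input > label

Derivation:
After 1 (lastChild): footer
After 2 (firstChild): td
After 3 (parentNode): footer
After 4 (parentNode): ul
After 5 (firstChild): input
After 6 (lastChild): h3
After 7 (previousSibling): label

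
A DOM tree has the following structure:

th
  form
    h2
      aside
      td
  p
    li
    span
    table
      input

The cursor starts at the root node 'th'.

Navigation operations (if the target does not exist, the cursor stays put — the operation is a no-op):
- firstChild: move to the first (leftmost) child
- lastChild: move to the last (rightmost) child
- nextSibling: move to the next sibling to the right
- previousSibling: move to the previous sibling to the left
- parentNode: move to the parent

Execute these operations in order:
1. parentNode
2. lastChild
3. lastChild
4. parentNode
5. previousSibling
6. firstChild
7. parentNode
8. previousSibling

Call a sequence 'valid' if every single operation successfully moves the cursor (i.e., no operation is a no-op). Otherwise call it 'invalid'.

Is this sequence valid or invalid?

After 1 (parentNode): th (no-op, stayed)
After 2 (lastChild): p
After 3 (lastChild): table
After 4 (parentNode): p
After 5 (previousSibling): form
After 6 (firstChild): h2
After 7 (parentNode): form
After 8 (previousSibling): form (no-op, stayed)

Answer: invalid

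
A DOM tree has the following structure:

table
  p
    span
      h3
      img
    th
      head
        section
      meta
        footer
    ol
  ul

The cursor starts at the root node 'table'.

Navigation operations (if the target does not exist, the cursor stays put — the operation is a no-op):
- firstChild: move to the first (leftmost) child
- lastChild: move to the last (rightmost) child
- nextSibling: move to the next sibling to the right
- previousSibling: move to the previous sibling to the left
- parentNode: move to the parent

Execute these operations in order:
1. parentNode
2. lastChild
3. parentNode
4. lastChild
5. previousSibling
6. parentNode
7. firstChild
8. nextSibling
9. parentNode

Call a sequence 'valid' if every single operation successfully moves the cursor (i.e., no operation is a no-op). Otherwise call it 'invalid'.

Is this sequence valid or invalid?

Answer: invalid

Derivation:
After 1 (parentNode): table (no-op, stayed)
After 2 (lastChild): ul
After 3 (parentNode): table
After 4 (lastChild): ul
After 5 (previousSibling): p
After 6 (parentNode): table
After 7 (firstChild): p
After 8 (nextSibling): ul
After 9 (parentNode): table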